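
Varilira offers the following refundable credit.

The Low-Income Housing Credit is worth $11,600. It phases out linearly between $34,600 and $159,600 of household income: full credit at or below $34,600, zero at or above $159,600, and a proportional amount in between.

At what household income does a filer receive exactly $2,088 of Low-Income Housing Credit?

$137,100

$2,088 is 2,088/11,600 of the full $11,600, so 9,512/11,600 of the $125,000 range has been used: income = $34,600 + $125,000 × 9,512/11,600 = $137,100.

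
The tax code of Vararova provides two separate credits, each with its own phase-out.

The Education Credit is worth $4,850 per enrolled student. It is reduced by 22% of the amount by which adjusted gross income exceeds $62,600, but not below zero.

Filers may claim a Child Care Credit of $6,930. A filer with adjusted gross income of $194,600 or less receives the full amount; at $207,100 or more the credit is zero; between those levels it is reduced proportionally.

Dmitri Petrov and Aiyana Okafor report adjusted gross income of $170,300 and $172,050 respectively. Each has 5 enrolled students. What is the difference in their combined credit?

$385

Dmitri ($170,300): Education Credit: base = 5 × $4,850 = $24,250. 22% of the $107,700 excess over $62,600 is $23,694; credit = $24,250 − $23,694 = $556. Child Care Credit: $170,300 is at or below the $194,600 threshold, so the full $6,930 applies. total $556 + $6,930 = $7,486
Aiyana ($172,050): Education Credit: base = 5 × $4,850 = $24,250. 22% of the $109,450 excess over $62,600 is $24,079; credit = $24,250 − $24,079 = $171. Child Care Credit: $172,050 is at or below the $194,600 threshold, so the full $6,930 applies. total $171 + $6,930 = $7,101
Difference: |$7,486 − $7,101| = $385.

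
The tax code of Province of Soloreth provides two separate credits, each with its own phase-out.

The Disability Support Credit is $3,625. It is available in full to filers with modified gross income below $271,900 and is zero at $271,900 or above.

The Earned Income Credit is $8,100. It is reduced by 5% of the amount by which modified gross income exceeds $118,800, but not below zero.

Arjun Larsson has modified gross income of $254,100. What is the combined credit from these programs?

Disability Support Credit: $254,100 is below the $271,900 cutoff, so the full $3,625 applies.
Earned Income Credit: 5% of the $135,300 excess over $118,800 is $6,765; credit = $8,100 − $6,765 = $1,335.
Total: $3,625 + $1,335 = $4,960.

$4,960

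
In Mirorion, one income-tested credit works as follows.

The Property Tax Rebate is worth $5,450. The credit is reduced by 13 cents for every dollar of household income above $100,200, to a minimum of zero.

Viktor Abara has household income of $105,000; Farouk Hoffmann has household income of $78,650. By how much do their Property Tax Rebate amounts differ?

$624

Viktor ($105,000): Property Tax Rebate: 13% of the $4,800 excess over $100,200 is $624; credit = $5,450 − $624 = $4,826.
Farouk ($78,650): Property Tax Rebate: $78,650 is at or below the $100,200 threshold, so the full $5,450 applies.
Difference: |$4,826 − $5,450| = $624.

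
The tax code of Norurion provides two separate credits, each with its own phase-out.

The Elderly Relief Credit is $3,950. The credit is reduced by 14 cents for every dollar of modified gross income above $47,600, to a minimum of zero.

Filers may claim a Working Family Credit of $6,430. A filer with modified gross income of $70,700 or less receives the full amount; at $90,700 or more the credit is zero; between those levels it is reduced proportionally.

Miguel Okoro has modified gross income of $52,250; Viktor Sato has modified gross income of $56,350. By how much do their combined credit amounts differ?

Miguel ($52,250): Elderly Relief Credit: 14% of the $4,650 excess over $47,600 is $651; credit = $3,950 − $651 = $3,299. Working Family Credit: $52,250 is at or below the $70,700 threshold, so the full $6,430 applies. total $3,299 + $6,430 = $9,729
Viktor ($56,350): Elderly Relief Credit: 14% of the $8,750 excess over $47,600 is $1,225; credit = $3,950 − $1,225 = $2,725. Working Family Credit: $56,350 is at or below the $70,700 threshold, so the full $6,430 applies. total $2,725 + $6,430 = $9,155
Difference: |$9,729 − $9,155| = $574.

$574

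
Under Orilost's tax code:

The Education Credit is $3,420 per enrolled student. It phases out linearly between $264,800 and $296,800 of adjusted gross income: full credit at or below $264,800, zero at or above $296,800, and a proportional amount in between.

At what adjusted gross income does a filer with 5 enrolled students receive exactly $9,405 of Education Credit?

$279,200

Full credit = 5 × $3,420 = $17,100.
$9,405 is 9,405/17,100 of the full $17,100, so 7,695/17,100 of the $32,000 range has been used: income = $264,800 + $32,000 × 7,695/17,100 = $279,200.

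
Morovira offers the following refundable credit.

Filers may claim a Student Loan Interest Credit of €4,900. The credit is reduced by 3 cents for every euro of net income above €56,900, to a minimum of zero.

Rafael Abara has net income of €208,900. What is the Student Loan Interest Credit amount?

Student Loan Interest Credit: 3% of the €152,000 excess over €56,900 is €4,560; credit = €4,900 − €4,560 = €340.

€340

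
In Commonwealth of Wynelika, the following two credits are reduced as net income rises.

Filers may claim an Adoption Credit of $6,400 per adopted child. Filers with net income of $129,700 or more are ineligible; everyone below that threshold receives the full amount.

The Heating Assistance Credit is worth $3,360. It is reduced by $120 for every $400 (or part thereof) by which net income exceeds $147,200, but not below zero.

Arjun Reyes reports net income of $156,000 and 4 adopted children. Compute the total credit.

Adoption Credit: base = 4 × $6,400 = $25,600. $156,000 meets or exceeds the $129,700 cutoff, so the credit is $0.
Heating Assistance Credit: income exceeds $147,200 by $8,800, which is 22 full-or-partial $400 increments; reduction = 22 × $120 = $2,640, leaving $720.
Total: $0 + $720 = $720.

$720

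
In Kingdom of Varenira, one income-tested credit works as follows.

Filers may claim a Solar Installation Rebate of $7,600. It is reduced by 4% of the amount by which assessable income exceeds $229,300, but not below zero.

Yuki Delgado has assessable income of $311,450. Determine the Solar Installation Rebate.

Solar Installation Rebate: 4% of the $82,150 excess over $229,300 is $3,286; credit = $7,600 − $3,286 = $4,314.

$4,314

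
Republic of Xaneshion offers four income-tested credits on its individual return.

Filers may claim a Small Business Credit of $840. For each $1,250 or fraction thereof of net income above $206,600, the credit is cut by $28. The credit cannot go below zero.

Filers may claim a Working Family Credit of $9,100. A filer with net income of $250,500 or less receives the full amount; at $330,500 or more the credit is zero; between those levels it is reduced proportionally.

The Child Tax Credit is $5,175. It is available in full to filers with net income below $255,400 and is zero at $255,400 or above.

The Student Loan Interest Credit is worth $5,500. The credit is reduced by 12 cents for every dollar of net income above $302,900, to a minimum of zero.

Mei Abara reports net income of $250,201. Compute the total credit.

Small Business Credit: income exceeds $206,600 by $43,601 → 35 increments × $28 = $980 ≥ base, so the credit is $0.
Working Family Credit: $250,201 is at or below the $250,500 threshold, so the full $9,100 applies.
Child Tax Credit: $250,201 is below the $255,400 cutoff, so the full $5,175 applies.
Student Loan Interest Credit: $250,201 is at or below the $302,900 threshold, so the full $5,500 applies.
Total: $0 + $9,100 + $5,175 + $5,500 = $19,775.

$19,775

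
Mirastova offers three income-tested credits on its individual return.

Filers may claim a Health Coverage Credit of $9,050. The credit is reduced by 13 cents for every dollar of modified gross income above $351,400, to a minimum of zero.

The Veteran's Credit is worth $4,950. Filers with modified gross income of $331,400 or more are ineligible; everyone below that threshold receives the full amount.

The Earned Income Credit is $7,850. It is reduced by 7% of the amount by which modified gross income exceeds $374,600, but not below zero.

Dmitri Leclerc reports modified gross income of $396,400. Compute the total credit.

Health Coverage Credit: 13% of the $45,000 excess over $351,400 is $5,850; credit = $9,050 − $5,850 = $3,200.
Veteran's Credit: $396,400 meets or exceeds the $331,400 cutoff, so the credit is $0.
Earned Income Credit: 7% of the $21,800 excess over $374,600 is $1,526; credit = $7,850 − $1,526 = $6,324.
Total: $3,200 + $0 + $6,324 = $9,524.

$9,524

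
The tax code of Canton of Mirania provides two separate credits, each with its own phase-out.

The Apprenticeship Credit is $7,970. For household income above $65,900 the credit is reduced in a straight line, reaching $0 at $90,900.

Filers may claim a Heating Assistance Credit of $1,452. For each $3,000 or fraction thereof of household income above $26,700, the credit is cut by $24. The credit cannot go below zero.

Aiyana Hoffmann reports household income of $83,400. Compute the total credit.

Apprenticeship Credit: $83,400 is $17,500 into a $25,000 phase-out range, leaving 7,500/25,000 of the credit: $7,970 × 7,500/25,000 = $2,391.
Heating Assistance Credit: income exceeds $26,700 by $56,700, which is 19 full-or-partial $3,000 increments; reduction = 19 × $24 = $456, leaving $996.
Total: $2,391 + $996 = $3,387.

$3,387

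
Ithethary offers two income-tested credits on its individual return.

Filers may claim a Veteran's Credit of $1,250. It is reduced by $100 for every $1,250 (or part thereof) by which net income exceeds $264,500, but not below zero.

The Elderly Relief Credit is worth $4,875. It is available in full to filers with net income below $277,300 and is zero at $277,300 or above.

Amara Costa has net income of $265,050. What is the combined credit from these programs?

$6,025

Veteran's Credit: income exceeds $264,500 by $550, which is 1 full-or-partial $1,250 increment; reduction = 1 × $100 = $100, leaving $1,150.
Elderly Relief Credit: $265,050 is below the $277,300 cutoff, so the full $4,875 applies.
Total: $1,150 + $4,875 = $6,025.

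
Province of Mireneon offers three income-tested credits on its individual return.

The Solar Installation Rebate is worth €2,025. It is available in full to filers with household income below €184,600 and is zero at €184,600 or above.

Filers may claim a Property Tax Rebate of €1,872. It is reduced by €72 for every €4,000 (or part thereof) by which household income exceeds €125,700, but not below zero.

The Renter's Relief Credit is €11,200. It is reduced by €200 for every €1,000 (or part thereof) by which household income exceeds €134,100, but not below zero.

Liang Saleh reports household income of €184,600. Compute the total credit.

Solar Installation Rebate: €184,600 meets or exceeds the €184,600 cutoff, so the credit is €0.
Property Tax Rebate: income exceeds €125,700 by €58,900, which is 15 full-or-partial €4,000 increments; reduction = 15 × €72 = €1,080, leaving €792.
Renter's Relief Credit: income exceeds €134,100 by €50,500, which is 51 full-or-partial €1,000 increments; reduction = 51 × €200 = €10,200, leaving €1,000.
Total: €0 + €792 + €1,000 = €1,792.

€1,792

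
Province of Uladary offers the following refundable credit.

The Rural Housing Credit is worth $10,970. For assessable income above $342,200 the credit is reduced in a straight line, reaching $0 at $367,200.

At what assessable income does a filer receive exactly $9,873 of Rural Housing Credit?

$9,873 is 9,873/10,970 of the full $10,970, so 1,097/10,970 of the $25,000 range has been used: income = $342,200 + $25,000 × 1,097/10,970 = $344,700.

$344,700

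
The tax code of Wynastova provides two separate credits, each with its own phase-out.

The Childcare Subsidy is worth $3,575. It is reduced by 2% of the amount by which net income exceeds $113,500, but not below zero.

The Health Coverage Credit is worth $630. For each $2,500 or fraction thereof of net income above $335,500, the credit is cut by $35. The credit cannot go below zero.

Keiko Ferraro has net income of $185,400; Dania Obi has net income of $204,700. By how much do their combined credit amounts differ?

$386

Keiko ($185,400): Childcare Subsidy: 2% of the $71,900 excess over $113,500 is $1,438; credit = $3,575 − $1,438 = $2,137. Health Coverage Credit: $185,400 is at or below the $335,500 threshold, so the full $630 applies. total $2,137 + $630 = $2,767
Dania ($204,700): Childcare Subsidy: 2% of the $91,200 excess over $113,500 is $1,824; credit = $3,575 − $1,824 = $1,751. Health Coverage Credit: $204,700 is at or below the $335,500 threshold, so the full $630 applies. total $1,751 + $630 = $2,381
Difference: |$2,767 − $2,381| = $386.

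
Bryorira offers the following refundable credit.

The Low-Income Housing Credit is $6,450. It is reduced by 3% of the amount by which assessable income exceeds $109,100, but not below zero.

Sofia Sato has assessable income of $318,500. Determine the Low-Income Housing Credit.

Low-Income Housing Credit: 3% of the $209,400 excess over $109,100 is $6,282; credit = $6,450 − $6,282 = $168.

$168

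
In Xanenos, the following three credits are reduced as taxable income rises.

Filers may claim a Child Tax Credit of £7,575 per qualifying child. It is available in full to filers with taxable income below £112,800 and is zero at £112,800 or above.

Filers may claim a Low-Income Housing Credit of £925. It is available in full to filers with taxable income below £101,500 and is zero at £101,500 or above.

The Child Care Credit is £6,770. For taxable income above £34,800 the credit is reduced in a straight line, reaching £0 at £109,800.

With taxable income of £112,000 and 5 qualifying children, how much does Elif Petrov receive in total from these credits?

£37,875

Child Tax Credit: base = 5 × £7,575 = £37,875. £112,000 is below the £112,800 cutoff, so the full £37,875 applies.
Low-Income Housing Credit: £112,000 meets or exceeds the £101,500 cutoff, so the credit is £0.
Child Care Credit: £112,000 is at or above £109,800, so the credit is £0.
Total: £37,875 + £0 + £0 = £37,875.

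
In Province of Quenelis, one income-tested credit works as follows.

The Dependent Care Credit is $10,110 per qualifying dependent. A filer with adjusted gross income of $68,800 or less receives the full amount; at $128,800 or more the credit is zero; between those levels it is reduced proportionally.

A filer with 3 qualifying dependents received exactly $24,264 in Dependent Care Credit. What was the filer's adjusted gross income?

$80,800

Full credit = 3 × $10,110 = $30,330.
$24,264 is 24,264/30,330 of the full $30,330, so 6,066/30,330 of the $60,000 range has been used: income = $68,800 + $60,000 × 6,066/30,330 = $80,800.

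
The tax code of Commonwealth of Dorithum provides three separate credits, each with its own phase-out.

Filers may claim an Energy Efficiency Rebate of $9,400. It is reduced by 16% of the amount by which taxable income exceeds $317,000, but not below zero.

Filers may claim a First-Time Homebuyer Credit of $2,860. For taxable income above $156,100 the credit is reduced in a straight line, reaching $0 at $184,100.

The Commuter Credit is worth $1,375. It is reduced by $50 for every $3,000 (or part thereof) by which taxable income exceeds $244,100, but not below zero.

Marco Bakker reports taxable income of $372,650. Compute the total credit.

Energy Efficiency Rebate: 16% of the $55,650 excess over $317,000 is $8,904; credit = $9,400 − $8,904 = $496.
First-Time Homebuyer Credit: $372,650 is at or above $184,100, so the credit is $0.
Commuter Credit: income exceeds $244,100 by $128,550 → 43 increments × $50 = $2,150 ≥ base, so the credit is $0.
Total: $496 + $0 + $0 = $496.

$496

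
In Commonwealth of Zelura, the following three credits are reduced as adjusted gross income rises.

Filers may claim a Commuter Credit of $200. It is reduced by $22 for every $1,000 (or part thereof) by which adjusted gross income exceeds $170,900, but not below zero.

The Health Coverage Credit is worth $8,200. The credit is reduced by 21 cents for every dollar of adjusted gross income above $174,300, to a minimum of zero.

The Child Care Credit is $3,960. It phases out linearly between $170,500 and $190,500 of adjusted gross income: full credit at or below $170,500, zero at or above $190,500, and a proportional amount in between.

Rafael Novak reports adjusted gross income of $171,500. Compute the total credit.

$12,140

Commuter Credit: income exceeds $170,900 by $600, which is 1 full-or-partial $1,000 increment; reduction = 1 × $22 = $22, leaving $178.
Health Coverage Credit: $171,500 is at or below the $174,300 threshold, so the full $8,200 applies.
Child Care Credit: $171,500 is $1,000 into a $20,000 phase-out range, leaving 19,000/20,000 of the credit: $3,960 × 19,000/20,000 = $3,762.
Total: $178 + $8,200 + $3,762 = $12,140.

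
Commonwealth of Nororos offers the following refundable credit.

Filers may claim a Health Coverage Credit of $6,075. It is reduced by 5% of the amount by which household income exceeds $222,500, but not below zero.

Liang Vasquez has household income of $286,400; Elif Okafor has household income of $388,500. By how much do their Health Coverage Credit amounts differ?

$2,880

Liang ($286,400): Health Coverage Credit: 5% of the $63,900 excess over $222,500 is $3,195; credit = $6,075 − $3,195 = $2,880.
Elif ($388,500): Health Coverage Credit: 5% of the $166,000 excess over $222,500 is $8,300 ≥ base, so the credit is $0.
Difference: |$2,880 − $0| = $2,880.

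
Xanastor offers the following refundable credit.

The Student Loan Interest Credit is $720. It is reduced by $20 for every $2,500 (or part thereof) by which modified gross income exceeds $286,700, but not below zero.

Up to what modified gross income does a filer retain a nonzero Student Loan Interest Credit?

$374,200

After 35 increments the reduction is 35 × $20 = $700, leaving $20; one more increment wipes it out. Increment 35 ends at excess 35 × $2,500 = $87,500, so the highest qualifying income is $286,700 + $87,500 = $374,200.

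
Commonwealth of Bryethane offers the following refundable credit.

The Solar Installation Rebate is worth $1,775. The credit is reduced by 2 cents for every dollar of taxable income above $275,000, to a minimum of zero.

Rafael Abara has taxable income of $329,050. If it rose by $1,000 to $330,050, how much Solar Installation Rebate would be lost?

$20

At $329,050 — 2% of the $54,050 excess over $275,000 is $1,081; credit = $1,775 − $1,081 = $694.
At $330,050 — 2% of the $55,050 excess over $275,000 is $1,101; credit = $1,775 − $1,101 = $674.
Lost: $694 − $674 = $20.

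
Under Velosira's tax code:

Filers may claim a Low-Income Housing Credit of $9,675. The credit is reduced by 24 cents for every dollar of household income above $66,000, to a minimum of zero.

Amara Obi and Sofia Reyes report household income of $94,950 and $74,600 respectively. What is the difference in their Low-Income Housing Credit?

Amara ($94,950): Low-Income Housing Credit: 24% of the $28,950 excess over $66,000 is $6,948; credit = $9,675 − $6,948 = $2,727.
Sofia ($74,600): Low-Income Housing Credit: 24% of the $8,600 excess over $66,000 is $2,064; credit = $9,675 − $2,064 = $7,611.
Difference: |$2,727 − $7,611| = $4,884.

$4,884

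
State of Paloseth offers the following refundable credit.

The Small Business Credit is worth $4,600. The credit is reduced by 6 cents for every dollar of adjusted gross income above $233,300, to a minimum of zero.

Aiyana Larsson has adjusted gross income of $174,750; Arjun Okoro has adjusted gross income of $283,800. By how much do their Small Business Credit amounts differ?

Aiyana ($174,750): Small Business Credit: $174,750 is at or below the $233,300 threshold, so the full $4,600 applies.
Arjun ($283,800): Small Business Credit: 6% of the $50,500 excess over $233,300 is $3,030; credit = $4,600 − $3,030 = $1,570.
Difference: |$4,600 − $1,570| = $3,030.

$3,030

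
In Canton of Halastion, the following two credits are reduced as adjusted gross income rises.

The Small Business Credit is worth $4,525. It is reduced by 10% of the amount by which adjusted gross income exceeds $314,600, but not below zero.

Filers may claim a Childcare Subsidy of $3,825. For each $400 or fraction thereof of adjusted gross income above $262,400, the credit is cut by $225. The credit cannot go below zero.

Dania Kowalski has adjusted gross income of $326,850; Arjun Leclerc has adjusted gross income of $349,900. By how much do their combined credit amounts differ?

Dania ($326,850): Small Business Credit: 10% of the $12,250 excess over $314,600 is $1,225; credit = $4,525 − $1,225 = $3,300. Childcare Subsidy: income exceeds $262,400 by $64,450 → 162 increments × $225 = $36,450 ≥ base, so the credit is $0. total $3,300 + $0 = $3,300
Arjun ($349,900): Small Business Credit: 10% of the $35,300 excess over $314,600 is $3,530; credit = $4,525 − $3,530 = $995. Childcare Subsidy: income exceeds $262,400 by $87,500 → 219 increments × $225 = $49,275 ≥ base, so the credit is $0. total $995 + $0 = $995
Difference: |$3,300 − $995| = $2,305.

$2,305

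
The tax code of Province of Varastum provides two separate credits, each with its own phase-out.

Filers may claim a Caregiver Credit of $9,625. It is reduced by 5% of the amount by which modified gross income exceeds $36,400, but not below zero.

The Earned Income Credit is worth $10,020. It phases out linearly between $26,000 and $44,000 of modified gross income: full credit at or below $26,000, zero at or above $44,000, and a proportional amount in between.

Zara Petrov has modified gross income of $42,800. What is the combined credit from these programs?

$9,973

Caregiver Credit: 5% of the $6,400 excess over $36,400 is $320; credit = $9,625 − $320 = $9,305.
Earned Income Credit: $42,800 is $16,800 into a $18,000 phase-out range, leaving 1,200/18,000 of the credit: $10,020 × 1,200/18,000 = $668.
Total: $9,305 + $668 = $9,973.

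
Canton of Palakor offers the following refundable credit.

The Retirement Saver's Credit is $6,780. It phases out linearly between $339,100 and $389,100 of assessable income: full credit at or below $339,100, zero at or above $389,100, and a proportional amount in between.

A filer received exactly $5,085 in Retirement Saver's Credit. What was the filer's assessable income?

$351,600

$5,085 is 5,085/6,780 of the full $6,780, so 1,695/6,780 of the $50,000 range has been used: income = $339,100 + $50,000 × 1,695/6,780 = $351,600.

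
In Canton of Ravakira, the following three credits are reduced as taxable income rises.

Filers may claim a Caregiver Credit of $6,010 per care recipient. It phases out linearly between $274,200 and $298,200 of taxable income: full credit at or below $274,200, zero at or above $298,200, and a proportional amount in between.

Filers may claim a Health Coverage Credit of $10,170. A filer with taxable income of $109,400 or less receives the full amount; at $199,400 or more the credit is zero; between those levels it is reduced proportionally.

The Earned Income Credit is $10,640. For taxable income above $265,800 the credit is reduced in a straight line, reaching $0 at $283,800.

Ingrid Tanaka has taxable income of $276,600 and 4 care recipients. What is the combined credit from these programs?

$25,892

Caregiver Credit: base = 4 × $6,010 = $24,040. $276,600 is $2,400 into a $24,000 phase-out range, leaving 21,600/24,000 of the credit: $24,040 × 21,600/24,000 = $21,636.
Health Coverage Credit: $276,600 is at or above $199,400, so the credit is $0.
Earned Income Credit: $276,600 is $10,800 into a $18,000 phase-out range, leaving 7,200/18,000 of the credit: $10,640 × 7,200/18,000 = $4,256.
Total: $21,636 + $0 + $4,256 = $25,892.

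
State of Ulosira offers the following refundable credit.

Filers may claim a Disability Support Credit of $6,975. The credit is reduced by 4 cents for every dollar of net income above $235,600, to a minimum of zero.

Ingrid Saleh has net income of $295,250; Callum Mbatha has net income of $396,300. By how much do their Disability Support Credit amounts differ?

Ingrid ($295,250): Disability Support Credit: 4% of the $59,650 excess over $235,600 is $2,386; credit = $6,975 − $2,386 = $4,589.
Callum ($396,300): Disability Support Credit: 4% of the $160,700 excess over $235,600 is $6,428; credit = $6,975 − $6,428 = $547.
Difference: |$4,589 − $547| = $4,042.

$4,042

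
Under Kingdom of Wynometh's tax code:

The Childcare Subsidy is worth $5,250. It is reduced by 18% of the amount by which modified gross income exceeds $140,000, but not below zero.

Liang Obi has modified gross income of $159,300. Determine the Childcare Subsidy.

$1,776

Childcare Subsidy: 18% of the $19,300 excess over $140,000 is $3,474; credit = $5,250 − $3,474 = $1,776.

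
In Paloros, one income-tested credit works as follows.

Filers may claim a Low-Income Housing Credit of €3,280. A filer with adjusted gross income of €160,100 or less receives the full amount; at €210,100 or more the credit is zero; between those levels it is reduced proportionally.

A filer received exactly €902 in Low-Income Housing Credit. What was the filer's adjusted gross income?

€902 is 902/3,280 of the full €3,280, so 2,378/3,280 of the €50,000 range has been used: income = €160,100 + €50,000 × 2,378/3,280 = €196,350.

€196,350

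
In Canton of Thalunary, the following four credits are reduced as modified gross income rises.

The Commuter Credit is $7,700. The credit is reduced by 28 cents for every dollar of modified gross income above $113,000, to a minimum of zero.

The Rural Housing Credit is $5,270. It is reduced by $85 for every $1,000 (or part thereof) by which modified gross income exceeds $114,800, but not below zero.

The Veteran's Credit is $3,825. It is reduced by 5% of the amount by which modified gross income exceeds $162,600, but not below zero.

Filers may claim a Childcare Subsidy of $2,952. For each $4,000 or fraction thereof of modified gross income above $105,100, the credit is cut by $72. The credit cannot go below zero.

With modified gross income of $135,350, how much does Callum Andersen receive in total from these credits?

$11,128

Commuter Credit: 28% of the $22,350 excess over $113,000 is $6,258; credit = $7,700 − $6,258 = $1,442.
Rural Housing Credit: income exceeds $114,800 by $20,550, which is 21 full-or-partial $1,000 increments; reduction = 21 × $85 = $1,785, leaving $3,485.
Veteran's Credit: $135,350 is at or below the $162,600 threshold, so the full $3,825 applies.
Childcare Subsidy: income exceeds $105,100 by $30,250, which is 8 full-or-partial $4,000 increments; reduction = 8 × $72 = $576, leaving $2,376.
Total: $1,442 + $3,485 + $3,825 + $2,376 = $11,128.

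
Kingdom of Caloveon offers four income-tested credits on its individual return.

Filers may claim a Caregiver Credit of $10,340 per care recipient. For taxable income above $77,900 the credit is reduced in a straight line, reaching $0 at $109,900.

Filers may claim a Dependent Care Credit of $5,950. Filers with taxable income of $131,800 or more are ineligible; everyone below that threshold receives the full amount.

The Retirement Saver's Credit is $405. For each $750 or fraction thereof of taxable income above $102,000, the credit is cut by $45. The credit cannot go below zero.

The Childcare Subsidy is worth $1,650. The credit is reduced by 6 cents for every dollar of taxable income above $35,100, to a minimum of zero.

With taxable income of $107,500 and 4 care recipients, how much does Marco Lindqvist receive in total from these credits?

Caregiver Credit: base = 4 × $10,340 = $41,360. $107,500 is $29,600 into a $32,000 phase-out range, leaving 2,400/32,000 of the credit: $41,360 × 2,400/32,000 = $3,102.
Dependent Care Credit: $107,500 is below the $131,800 cutoff, so the full $5,950 applies.
Retirement Saver's Credit: income exceeds $102,000 by $5,500, which is 8 full-or-partial $750 increments; reduction = 8 × $45 = $360, leaving $45.
Childcare Subsidy: 6% of the $72,400 excess over $35,100 is $4,344 ≥ base, so the credit is $0.
Total: $3,102 + $5,950 + $45 + $0 = $9,097.

$9,097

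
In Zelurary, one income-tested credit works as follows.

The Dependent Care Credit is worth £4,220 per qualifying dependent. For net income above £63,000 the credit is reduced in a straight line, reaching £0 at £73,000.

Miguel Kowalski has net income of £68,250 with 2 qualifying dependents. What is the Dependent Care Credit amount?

Dependent Care Credit: base = 2 × £4,220 = £8,440. £68,250 is £5,250 into a £10,000 phase-out range, leaving 4,750/10,000 of the credit: £8,440 × 4,750/10,000 = £4,009.

£4,009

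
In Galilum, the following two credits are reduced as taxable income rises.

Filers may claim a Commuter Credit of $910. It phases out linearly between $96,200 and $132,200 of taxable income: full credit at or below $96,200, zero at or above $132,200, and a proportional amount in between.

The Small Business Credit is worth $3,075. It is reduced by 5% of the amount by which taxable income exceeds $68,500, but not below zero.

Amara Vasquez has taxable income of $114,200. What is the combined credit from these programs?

Commuter Credit: $114,200 is $18,000 into a $36,000 phase-out range, leaving 18,000/36,000 of the credit: $910 × 18,000/36,000 = $455.
Small Business Credit: 5% of the $45,700 excess over $68,500 is $2,285; credit = $3,075 − $2,285 = $790.
Total: $455 + $790 = $1,245.

$1,245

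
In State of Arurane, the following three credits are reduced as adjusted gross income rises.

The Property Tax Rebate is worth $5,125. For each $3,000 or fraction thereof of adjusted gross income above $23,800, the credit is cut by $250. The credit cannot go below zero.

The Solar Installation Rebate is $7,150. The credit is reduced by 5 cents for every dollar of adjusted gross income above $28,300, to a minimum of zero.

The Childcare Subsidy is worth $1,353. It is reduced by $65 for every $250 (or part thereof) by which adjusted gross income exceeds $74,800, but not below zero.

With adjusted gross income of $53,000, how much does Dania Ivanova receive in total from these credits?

$9,893

Property Tax Rebate: income exceeds $23,800 by $29,200, which is 10 full-or-partial $3,000 increments; reduction = 10 × $250 = $2,500, leaving $2,625.
Solar Installation Rebate: 5% of the $24,700 excess over $28,300 is $1,235; credit = $7,150 − $1,235 = $5,915.
Childcare Subsidy: $53,000 is at or below the $74,800 threshold, so the full $1,353 applies.
Total: $2,625 + $5,915 + $1,353 = $9,893.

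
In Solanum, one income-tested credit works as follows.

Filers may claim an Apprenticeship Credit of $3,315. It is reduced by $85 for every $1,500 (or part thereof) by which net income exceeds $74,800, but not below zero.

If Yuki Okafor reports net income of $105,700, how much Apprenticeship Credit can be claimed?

Apprenticeship Credit: income exceeds $74,800 by $30,900, which is 21 full-or-partial $1,500 increments; reduction = 21 × $85 = $1,785, leaving $1,530.

$1,530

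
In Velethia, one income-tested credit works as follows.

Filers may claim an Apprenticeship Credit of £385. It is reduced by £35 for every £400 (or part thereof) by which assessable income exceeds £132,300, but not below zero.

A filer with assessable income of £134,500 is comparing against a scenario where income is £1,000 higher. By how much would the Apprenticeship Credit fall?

At £134,500 — income exceeds £132,300 by £2,200, which is 6 full-or-partial £400 increments; reduction = 6 × £35 = £210, leaving £175.
At £135,500 — income exceeds £132,300 by £3,200, which is 8 full-or-partial £400 increments; reduction = 8 × £35 = £280, leaving £105.
Lost: £175 − £105 = £70.

£70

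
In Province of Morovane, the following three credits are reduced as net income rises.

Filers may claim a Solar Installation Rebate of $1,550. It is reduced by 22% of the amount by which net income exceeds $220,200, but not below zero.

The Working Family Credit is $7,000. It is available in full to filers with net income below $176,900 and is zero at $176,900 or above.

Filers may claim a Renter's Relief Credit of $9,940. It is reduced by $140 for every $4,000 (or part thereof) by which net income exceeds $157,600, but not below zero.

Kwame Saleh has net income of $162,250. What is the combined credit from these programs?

$18,210

Solar Installation Rebate: $162,250 is at or below the $220,200 threshold, so the full $1,550 applies.
Working Family Credit: $162,250 is below the $176,900 cutoff, so the full $7,000 applies.
Renter's Relief Credit: income exceeds $157,600 by $4,650, which is 2 full-or-partial $4,000 increments; reduction = 2 × $140 = $280, leaving $9,660.
Total: $1,550 + $7,000 + $9,660 = $18,210.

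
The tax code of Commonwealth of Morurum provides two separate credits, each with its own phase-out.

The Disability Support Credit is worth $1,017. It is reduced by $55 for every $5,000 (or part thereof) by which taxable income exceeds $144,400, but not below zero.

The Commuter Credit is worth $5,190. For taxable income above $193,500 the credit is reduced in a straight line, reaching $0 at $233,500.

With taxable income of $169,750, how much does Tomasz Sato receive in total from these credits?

Disability Support Credit: income exceeds $144,400 by $25,350, which is 6 full-or-partial $5,000 increments; reduction = 6 × $55 = $330, leaving $687.
Commuter Credit: $169,750 is at or below the $193,500 threshold, so the full $5,190 applies.
Total: $687 + $5,190 = $5,877.

$5,877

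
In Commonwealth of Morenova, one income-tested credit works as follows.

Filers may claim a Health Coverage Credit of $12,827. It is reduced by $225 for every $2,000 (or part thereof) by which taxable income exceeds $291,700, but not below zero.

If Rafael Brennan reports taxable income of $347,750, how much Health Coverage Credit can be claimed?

Health Coverage Credit: income exceeds $291,700 by $56,050, which is 29 full-or-partial $2,000 increments; reduction = 29 × $225 = $6,525, leaving $6,302.

$6,302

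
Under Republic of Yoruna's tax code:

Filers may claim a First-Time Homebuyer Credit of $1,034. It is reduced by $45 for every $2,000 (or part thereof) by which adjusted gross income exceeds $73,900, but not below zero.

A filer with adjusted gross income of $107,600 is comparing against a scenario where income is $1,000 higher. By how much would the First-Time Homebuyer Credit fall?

$45

At $107,600 — income exceeds $73,900 by $33,700, which is 17 full-or-partial $2,000 increments; reduction = 17 × $45 = $765, leaving $269.
At $108,600 — income exceeds $73,900 by $34,700, which is 18 full-or-partial $2,000 increments; reduction = 18 × $45 = $810, leaving $224.
Lost: $269 − $224 = $45.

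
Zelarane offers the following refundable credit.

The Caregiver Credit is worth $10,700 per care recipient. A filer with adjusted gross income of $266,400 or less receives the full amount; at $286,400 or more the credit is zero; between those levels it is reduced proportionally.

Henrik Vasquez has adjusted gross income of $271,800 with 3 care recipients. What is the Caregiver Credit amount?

$23,433

Caregiver Credit: base = 3 × $10,700 = $32,100. $271,800 is $5,400 into a $20,000 phase-out range, leaving 14,600/20,000 of the credit: $32,100 × 14,600/20,000 = $23,433.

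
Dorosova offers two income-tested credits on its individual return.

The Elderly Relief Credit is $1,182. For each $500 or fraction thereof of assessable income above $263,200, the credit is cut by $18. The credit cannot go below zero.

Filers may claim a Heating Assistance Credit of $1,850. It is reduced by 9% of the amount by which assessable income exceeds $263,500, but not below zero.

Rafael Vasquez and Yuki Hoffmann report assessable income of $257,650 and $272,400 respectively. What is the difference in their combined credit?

Rafael ($257,650): Elderly Relief Credit: $257,650 is at or below the $263,200 threshold, so the full $1,182 applies. Heating Assistance Credit: $257,650 is at or below the $263,500 threshold, so the full $1,850 applies. total $1,182 + $1,850 = $3,032
Yuki ($272,400): Elderly Relief Credit: income exceeds $263,200 by $9,200, which is 19 full-or-partial $500 increments; reduction = 19 × $18 = $342, leaving $840. Heating Assistance Credit: 9% of the $8,900 excess over $263,500 is $801; credit = $1,850 − $801 = $1,049. total $840 + $1,049 = $1,889
Difference: |$3,032 − $1,889| = $1,143.

$1,143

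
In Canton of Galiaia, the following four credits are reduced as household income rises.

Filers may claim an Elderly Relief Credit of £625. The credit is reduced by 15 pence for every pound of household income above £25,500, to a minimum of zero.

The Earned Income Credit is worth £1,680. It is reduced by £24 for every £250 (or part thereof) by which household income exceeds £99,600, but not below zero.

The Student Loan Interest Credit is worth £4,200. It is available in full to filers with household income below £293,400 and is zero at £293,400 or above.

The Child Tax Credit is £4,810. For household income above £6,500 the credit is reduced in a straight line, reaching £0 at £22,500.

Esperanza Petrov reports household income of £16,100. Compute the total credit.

Elderly Relief Credit: £16,100 is at or below the £25,500 threshold, so the full £625 applies.
Earned Income Credit: £16,100 is at or below the £99,600 threshold, so the full £1,680 applies.
Student Loan Interest Credit: £16,100 is below the £293,400 cutoff, so the full £4,200 applies.
Child Tax Credit: £16,100 is £9,600 into a £16,000 phase-out range, leaving 6,400/16,000 of the credit: £4,810 × 6,400/16,000 = £1,924.
Total: £625 + £1,680 + £4,200 + £1,924 = £8,429.

£8,429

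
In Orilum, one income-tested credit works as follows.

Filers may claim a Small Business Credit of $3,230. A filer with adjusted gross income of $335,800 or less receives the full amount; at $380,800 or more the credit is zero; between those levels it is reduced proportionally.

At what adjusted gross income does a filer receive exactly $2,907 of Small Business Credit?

$340,300

$2,907 is 2,907/3,230 of the full $3,230, so 323/3,230 of the $45,000 range has been used: income = $335,800 + $45,000 × 323/3,230 = $340,300.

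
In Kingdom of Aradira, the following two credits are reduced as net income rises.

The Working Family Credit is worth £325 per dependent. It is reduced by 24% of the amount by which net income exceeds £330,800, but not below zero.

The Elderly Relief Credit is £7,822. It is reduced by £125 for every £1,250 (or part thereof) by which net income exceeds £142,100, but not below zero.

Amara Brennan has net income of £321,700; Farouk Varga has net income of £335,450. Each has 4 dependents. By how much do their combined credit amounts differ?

Amara (£321,700): Working Family Credit: base = 4 × £325 = £1,300. £321,700 is at or below the £330,800 threshold, so the full £1,300 applies. Elderly Relief Credit: income exceeds £142,100 by £179,600 → 144 increments × £125 = £18,000 ≥ base, so the credit is £0. total £1,300 + £0 = £1,300
Farouk (£335,450): Working Family Credit: base = 4 × £325 = £1,300. 24% of the £4,650 excess over £330,800 is £1,116; credit = £1,300 − £1,116 = £184. Elderly Relief Credit: income exceeds £142,100 by £193,350 → 155 increments × £125 = £19,375 ≥ base, so the credit is £0. total £184 + £0 = £184
Difference: |£1,300 − £184| = £1,116.

£1,116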